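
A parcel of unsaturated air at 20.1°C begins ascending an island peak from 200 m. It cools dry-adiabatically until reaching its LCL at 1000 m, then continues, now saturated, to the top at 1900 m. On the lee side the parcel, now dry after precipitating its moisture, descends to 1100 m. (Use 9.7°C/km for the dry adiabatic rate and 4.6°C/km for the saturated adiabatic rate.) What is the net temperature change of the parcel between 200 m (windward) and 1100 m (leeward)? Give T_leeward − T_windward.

Dry to 1000 m: -9.7 × 0.8 km = -7.76°C, so T = 12.34°C.
Saturated to 1900 m: -4.6 × 0.9 km = -4.14°C, so T = 8.2°C.
Dry descent to 1100 m: +9.7 × 0.8 km = +7.76°C, so T = 15.96°C.
Net change vs windward start: 15.96 − 20.1 = -4.14°C

-4.14°C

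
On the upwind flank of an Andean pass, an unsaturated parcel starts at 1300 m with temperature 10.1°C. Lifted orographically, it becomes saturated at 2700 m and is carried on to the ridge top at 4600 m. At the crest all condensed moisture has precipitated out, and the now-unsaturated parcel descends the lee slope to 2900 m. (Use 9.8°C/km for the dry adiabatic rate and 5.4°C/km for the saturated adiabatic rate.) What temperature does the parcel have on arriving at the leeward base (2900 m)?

1300–2700 m, dry: Δz = 1.4 km ⇒ ΔT = -13.72°C; T = -3.62°C
2700–4600 m, saturated: Δz = 1.9 km ⇒ ΔT = -10.26°C; T = -13.88°C
4600–2900 m, dry descent: Δz = 1.7 km ⇒ ΔT = +16.66°C; T = 2.78°C

2.78°C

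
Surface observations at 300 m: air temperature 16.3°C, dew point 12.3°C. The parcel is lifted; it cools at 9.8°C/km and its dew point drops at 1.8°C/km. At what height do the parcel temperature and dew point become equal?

800 m

T and T_d converge at 9.8 − 1.8 = 8°C per km
Height above start = (16.3 − 12.3) / 8 = 0.5 km
LCL altitude = 300 m + 500 m = 800 m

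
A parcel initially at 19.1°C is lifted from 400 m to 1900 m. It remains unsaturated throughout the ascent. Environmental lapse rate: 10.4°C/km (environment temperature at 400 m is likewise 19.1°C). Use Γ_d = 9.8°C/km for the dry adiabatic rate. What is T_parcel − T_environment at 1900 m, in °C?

+0.9°C (parcel warmer than environment)

Parcel:
  400–1900 m, dry: Δz = 1.5 km ⇒ ΔT = -14.7°C; T = 4.4°C
Environment:
  400–1900 m, environment: Δz = 1.5 km ⇒ ΔT = -15.6°C; T = 3.5°C
T_parcel − T_env = 4.4 − 3.5 = +0.9°C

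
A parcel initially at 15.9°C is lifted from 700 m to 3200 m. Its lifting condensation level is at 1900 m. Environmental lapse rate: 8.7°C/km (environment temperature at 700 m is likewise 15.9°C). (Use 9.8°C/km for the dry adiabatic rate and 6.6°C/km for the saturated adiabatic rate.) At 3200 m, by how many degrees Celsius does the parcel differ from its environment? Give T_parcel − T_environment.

Parcel:
  700–1900 m, dry: Δz = 1.2 km ⇒ ΔT = -11.76°C; T = 4.14°C
  1900–3200 m, saturated: Δz = 1.3 km ⇒ ΔT = -8.58°C; T = -4.44°C
Environment:
  700–3200 m, environment: Δz = 2.5 km ⇒ ΔT = -21.75°C; T = -5.85°C
T_parcel − T_env = -4.44 − (-5.85) = +1.41°C

+1.41°C (parcel warmer than environment)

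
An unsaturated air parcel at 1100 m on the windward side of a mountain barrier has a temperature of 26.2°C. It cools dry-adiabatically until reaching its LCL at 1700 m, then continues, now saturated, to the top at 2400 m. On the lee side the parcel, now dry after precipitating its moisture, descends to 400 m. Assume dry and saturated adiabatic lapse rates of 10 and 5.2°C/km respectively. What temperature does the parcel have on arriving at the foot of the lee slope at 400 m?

From 1100 m to 1700 m (dry): cools by 10 × 0.6 = 6°C, giving 20.2°C.
From 1700 m to 2400 m (saturated): cools by 5.2 × 0.7 = 3.64°C, giving 16.56°C.
From 2400 m to 400 m (dry descent): warms by 10 × 2 = 20°C, giving 36.56°C.

36.56°C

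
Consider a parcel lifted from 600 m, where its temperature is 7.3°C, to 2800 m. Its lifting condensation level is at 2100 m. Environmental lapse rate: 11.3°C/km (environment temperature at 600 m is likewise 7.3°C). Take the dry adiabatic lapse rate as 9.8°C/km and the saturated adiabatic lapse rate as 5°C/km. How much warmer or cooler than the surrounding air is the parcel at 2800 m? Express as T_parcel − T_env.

+6.66°C (parcel warmer than environment)

Parcel:
  600–2100 m, dry: Δz = 1.5 km ⇒ ΔT = -14.7°C; T = -7.4°C
  2100–2800 m, saturated: Δz = 0.7 km ⇒ ΔT = -3.5°C; T = -10.9°C
Environment:
  600–2800 m, environment: Δz = 2.2 km ⇒ ΔT = -24.86°C; T = -17.56°C
T_parcel − T_env = -10.9 − (-17.56) = +6.66°C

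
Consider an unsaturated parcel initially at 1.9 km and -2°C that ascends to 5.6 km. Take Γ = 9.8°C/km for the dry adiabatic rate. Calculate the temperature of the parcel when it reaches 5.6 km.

-38.26°C

1900 → 5600 m (dry adiabatic, 9.8°C/km): ΔT = -9.8 × 3.7 = -36.26°C → T = -38.26°C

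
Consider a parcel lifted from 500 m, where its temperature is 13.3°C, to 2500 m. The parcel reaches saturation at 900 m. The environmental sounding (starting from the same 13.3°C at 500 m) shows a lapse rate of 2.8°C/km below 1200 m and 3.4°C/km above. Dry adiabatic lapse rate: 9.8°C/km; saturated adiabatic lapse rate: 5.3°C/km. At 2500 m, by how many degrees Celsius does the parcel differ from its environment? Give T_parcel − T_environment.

-6.02°C (parcel cooler than environment)

Parcel:
  Dry to 900 m: -9.8 × 0.4 km = -3.92°C, so T = 9.38°C.
  Saturated to 2500 m: -5.3 × 1.6 km = -8.48°C, so T = 0.9°C.
Environment:
  Environment, lower layer to 1200 m: -2.8 × 0.7 km = -1.96°C, so T = 11.34°C.
  Environment, upper layer to 2500 m: -3.4 × 1.3 km = -4.42°C, so T = 6.92°C.
T_parcel − T_env = 0.9 − 6.92 = -6.02°C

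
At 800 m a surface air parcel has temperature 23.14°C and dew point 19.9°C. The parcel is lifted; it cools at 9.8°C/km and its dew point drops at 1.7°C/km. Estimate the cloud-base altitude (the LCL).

1200 m

T and T_d converge at 9.8 − 1.7 = 8.1°C per km
Height above start = (23.14 − 19.9) / 8.1 = 0.4 km
LCL altitude = 800 m + 400 m = 1200 m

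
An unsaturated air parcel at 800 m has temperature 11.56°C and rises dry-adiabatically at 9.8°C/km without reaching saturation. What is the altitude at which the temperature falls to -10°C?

Height above start = (11.56 − (-10)) / 9.8 = 2.2 km
Altitude = 800 m + 2200 m = 3000 m

3000 m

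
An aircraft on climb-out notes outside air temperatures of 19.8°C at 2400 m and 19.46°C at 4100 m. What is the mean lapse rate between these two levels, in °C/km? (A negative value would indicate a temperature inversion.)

0.2°C/km

Γ = −ΔT/Δz = (19.8 − 19.46) / (4100 − 2400) m
  = 0.34°C / 1.7 km = 0.2°C/km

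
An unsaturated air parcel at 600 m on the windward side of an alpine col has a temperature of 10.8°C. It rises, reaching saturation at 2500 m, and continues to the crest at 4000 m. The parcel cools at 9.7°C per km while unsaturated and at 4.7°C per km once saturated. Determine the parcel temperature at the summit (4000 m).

600–2500 m, dry: Δz = 1.9 km ⇒ ΔT = -18.43°C; T = -7.63°C
2500–4000 m, saturated: Δz = 1.5 km ⇒ ΔT = -7.05°C; T = -14.68°C

-14.68°C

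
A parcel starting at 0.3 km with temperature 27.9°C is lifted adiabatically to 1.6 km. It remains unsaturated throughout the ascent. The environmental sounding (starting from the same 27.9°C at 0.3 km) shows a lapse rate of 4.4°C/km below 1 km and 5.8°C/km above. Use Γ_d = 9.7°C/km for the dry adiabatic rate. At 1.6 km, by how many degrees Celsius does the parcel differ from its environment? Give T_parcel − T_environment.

Parcel:
  300 → 1600 m (dry, 9.7°C/km): ΔT = -9.7 × 1.3 = -12.61°C → T = 15.29°C
Environment:
  300 → 1000 m (environment, lower layer, 4.4°C/km): ΔT = -4.4 × 0.7 = -3.08°C → T = 24.82°C
  1000 → 1600 m (environment, upper layer, 5.8°C/km): ΔT = -5.8 × 0.6 = -3.48°C → T = 21.34°C
T_parcel − T_env = 15.29 − 21.34 = -6.05°C

-6.05°C (parcel cooler than environment)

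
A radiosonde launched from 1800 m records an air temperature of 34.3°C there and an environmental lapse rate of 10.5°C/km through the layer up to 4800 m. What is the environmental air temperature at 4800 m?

Environmental to 4800 m: -10.5 × 3 km = -31.5°C, so T = 2.8°C.

2.8°C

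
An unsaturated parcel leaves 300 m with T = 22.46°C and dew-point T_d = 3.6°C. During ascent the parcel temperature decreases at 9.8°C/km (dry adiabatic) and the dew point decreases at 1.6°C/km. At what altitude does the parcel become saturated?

T and T_d converge at 9.8 − 1.6 = 8.2°C per km
Height above start = (22.46 − 3.6) / 8.2 = 2.3 km
LCL altitude = 300 m + 2300 m = 2600 m

2600 m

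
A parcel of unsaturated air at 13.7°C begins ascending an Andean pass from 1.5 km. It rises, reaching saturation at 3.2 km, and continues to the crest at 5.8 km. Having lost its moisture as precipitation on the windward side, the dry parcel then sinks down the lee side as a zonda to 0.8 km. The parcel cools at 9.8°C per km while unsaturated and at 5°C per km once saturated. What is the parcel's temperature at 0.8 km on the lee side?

33.04°C

From 1500 m to 3200 m (dry): cools by 9.8 × 1.7 = 16.66°C, giving -2.96°C.
From 3200 m to 5800 m (saturated): cools by 5 × 2.6 = 13°C, giving -15.96°C.
From 5800 m to 800 m (dry descent): warms by 9.8 × 5 = 49°C, giving 33.04°C.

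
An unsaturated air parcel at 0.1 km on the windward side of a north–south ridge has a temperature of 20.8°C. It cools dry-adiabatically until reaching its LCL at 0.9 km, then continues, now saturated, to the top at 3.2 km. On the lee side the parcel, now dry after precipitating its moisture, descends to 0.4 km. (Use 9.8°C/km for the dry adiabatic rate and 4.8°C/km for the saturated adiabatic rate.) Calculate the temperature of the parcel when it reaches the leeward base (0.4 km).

29.36°C

100–900 m, dry: Δz = 0.8 km ⇒ ΔT = -7.84°C; T = 12.96°C
900–3200 m, saturated: Δz = 2.3 km ⇒ ΔT = -11.04°C; T = 1.92°C
3200–400 m, dry descent: Δz = 2.8 km ⇒ ΔT = +27.44°C; T = 29.36°C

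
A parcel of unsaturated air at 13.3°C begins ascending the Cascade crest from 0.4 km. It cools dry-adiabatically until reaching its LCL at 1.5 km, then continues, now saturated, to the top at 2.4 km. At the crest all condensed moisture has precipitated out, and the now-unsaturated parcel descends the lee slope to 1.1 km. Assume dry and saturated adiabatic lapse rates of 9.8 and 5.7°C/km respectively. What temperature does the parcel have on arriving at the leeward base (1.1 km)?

10.13°C

400–1500 m, dry: Δz = 1.1 km ⇒ ΔT = -10.78°C; T = 2.52°C
1500–2400 m, saturated: Δz = 0.9 km ⇒ ΔT = -5.13°C; T = -2.61°C
2400–1100 m, dry descent: Δz = 1.3 km ⇒ ΔT = +12.74°C; T = 10.13°C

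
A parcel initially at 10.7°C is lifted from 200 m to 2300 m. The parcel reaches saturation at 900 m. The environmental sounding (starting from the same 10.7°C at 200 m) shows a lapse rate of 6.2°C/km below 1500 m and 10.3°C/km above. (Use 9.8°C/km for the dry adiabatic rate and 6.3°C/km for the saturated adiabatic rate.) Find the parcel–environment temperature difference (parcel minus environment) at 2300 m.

Parcel:
  From 200 m to 900 m (dry): cools by 9.8 × 0.7 = 6.86°C, giving 3.84°C.
  From 900 m to 2300 m (saturated): cools by 6.3 × 1.4 = 8.82°C, giving -4.98°C.
Environment:
  From 200 m to 1500 m (environment, lower layer): cools by 6.2 × 1.3 = 8.06°C, giving 2.64°C.
  From 1500 m to 2300 m (environment, upper layer): cools by 10.3 × 0.8 = 8.24°C, giving -5.6°C.
T_parcel − T_env = -4.98 − (-5.6) = +0.62°C

+0.62°C (parcel warmer than environment)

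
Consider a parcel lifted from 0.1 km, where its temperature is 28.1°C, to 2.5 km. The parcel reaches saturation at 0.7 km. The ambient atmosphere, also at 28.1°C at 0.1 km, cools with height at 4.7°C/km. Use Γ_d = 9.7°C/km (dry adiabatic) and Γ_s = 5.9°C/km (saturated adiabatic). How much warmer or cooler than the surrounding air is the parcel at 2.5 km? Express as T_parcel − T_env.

-5.16°C (parcel cooler than environment)

Parcel:
  Dry to 700 m: -9.7 × 0.6 km = -5.82°C, so T = 22.28°C.
  Saturated to 2500 m: -5.9 × 1.8 km = -10.62°C, so T = 11.66°C.
Environment:
  Environment to 2500 m: -4.7 × 2.4 km = -11.28°C, so T = 16.82°C.
T_parcel − T_env = 11.66 − 16.82 = -5.16°C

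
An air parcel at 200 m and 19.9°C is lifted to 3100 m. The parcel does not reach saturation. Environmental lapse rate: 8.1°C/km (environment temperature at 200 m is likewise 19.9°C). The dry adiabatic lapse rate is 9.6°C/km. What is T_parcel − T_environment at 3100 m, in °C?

-4.35°C (parcel cooler than environment)

Parcel:
  200 → 3100 m (dry, 9.6°C/km): ΔT = -9.6 × 2.9 = -27.84°C → T = -7.94°C
Environment:
  200 → 3100 m (environment, 8.1°C/km): ΔT = -8.1 × 2.9 = -23.49°C → T = -3.59°C
T_parcel − T_env = -7.94 − (-3.59) = -4.35°C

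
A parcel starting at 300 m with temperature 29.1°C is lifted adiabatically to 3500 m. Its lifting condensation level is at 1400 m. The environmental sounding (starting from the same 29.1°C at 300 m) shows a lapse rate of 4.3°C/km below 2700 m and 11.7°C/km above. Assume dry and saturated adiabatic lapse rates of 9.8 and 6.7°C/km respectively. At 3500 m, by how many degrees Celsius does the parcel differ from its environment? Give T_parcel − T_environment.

Parcel:
  From 300 m to 1400 m (dry): cools by 9.8 × 1.1 = 10.78°C, giving 18.32°C.
  From 1400 m to 3500 m (saturated): cools by 6.7 × 2.1 = 14.07°C, giving 4.25°C.
Environment:
  From 300 m to 2700 m (environment, lower layer): cools by 4.3 × 2.4 = 10.32°C, giving 18.78°C.
  From 2700 m to 3500 m (environment, upper layer): cools by 11.7 × 0.8 = 9.36°C, giving 9.42°C.
T_parcel − T_env = 4.25 − 9.42 = -5.17°C

-5.17°C (parcel cooler than environment)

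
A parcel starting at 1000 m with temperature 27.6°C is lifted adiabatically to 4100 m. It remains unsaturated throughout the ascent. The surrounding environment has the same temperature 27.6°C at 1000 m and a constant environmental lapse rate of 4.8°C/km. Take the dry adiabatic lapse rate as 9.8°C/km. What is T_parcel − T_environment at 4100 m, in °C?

-15.5°C (parcel cooler than environment)

Parcel:
  1000–4100 m, dry: Δz = 3.1 km ⇒ ΔT = -30.38°C; T = -2.78°C
Environment:
  1000–4100 m, environment: Δz = 3.1 km ⇒ ΔT = -14.88°C; T = 12.72°C
T_parcel − T_env = -2.78 − 12.72 = -15.5°C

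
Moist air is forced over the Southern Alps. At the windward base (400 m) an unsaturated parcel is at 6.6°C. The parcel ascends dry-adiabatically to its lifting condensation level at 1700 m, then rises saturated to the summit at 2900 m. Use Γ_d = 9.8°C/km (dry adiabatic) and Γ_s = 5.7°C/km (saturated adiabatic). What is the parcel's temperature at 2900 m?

-12.98°C

Dry to 1700 m: -9.8 × 1.3 km = -12.74°C, so T = -6.14°C.
Saturated to 2900 m: -5.7 × 1.2 km = -6.84°C, so T = -12.98°C.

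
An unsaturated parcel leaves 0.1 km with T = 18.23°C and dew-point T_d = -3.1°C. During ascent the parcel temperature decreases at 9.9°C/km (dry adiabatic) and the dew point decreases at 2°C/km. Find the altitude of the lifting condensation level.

2.8 km

T and T_d converge at 9.9 − 2 = 7.9°C per km
Height above start = (18.23 − (-3.1)) / 7.9 = 2.7 km
LCL altitude = 100 m + 2700 m = 2800 m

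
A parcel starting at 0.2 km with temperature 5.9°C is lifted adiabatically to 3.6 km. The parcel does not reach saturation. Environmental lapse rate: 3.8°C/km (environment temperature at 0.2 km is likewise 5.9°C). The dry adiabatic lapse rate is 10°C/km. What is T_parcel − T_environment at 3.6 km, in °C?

Parcel:
  200 → 3600 m (dry, 10°C/km): ΔT = -10 × 3.4 = -34°C → T = -28.1°C
Environment:
  200 → 3600 m (environment, 3.8°C/km): ΔT = -3.8 × 3.4 = -12.92°C → T = -7.02°C
T_parcel − T_env = -28.1 − (-7.02) = -21.08°C

-21.08°C (parcel cooler than environment)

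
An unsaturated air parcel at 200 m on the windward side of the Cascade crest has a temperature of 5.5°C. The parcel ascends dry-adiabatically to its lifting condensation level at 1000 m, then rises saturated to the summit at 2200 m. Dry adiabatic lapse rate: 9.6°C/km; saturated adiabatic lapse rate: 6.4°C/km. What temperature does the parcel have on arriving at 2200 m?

200 → 1000 m (dry, 9.6°C/km): ΔT = -9.6 × 0.8 = -7.68°C → T = -2.18°C
1000 → 2200 m (saturated, 6.4°C/km): ΔT = -6.4 × 1.2 = -7.68°C → T = -9.86°C

-9.86°C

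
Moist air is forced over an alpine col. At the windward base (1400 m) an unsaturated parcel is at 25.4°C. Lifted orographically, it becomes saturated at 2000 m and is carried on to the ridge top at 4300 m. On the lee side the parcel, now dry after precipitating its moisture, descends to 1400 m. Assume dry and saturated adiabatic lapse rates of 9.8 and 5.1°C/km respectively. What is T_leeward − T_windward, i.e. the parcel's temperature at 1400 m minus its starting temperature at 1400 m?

1400 → 2000 m (dry, 9.8°C/km): ΔT = -9.8 × 0.6 = -5.88°C → T = 19.52°C
2000 → 4300 m (saturated, 5.1°C/km): ΔT = -5.1 × 2.3 = -11.73°C → T = 7.79°C
4300 → 1400 m (dry descent, 9.8°C/km): ΔT = +9.8 × 2.9 = +28.42°C → T = 36.21°C
Net change vs windward start: 36.21 − 25.4 = +10.81°C

+10.81°C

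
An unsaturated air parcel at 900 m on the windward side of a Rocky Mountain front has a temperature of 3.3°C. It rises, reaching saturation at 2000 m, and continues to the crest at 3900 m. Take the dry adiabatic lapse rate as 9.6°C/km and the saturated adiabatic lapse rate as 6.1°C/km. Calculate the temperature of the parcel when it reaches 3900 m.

Dry to 2000 m: -9.6 × 1.1 km = -10.56°C, so T = -7.26°C.
Saturated to 3900 m: -6.1 × 1.9 km = -11.59°C, so T = -18.85°C.

-18.85°C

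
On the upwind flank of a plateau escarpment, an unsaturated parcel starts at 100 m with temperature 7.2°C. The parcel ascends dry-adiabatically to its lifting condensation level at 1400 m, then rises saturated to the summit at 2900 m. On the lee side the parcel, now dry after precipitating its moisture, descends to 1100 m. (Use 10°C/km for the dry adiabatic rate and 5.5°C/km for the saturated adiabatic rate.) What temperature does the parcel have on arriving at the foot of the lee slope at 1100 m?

3.95°C

Dry to 1400 m: -10 × 1.3 km = -13°C, so T = -5.8°C.
Saturated to 2900 m: -5.5 × 1.5 km = -8.25°C, so T = -14.05°C.
Dry descent to 1100 m: +10 × 1.8 km = +18°C, so T = 3.95°C.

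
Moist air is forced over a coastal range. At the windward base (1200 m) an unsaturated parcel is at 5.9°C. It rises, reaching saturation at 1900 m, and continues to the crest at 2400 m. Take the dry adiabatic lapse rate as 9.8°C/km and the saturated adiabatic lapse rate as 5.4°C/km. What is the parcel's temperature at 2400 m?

1200–1900 m, dry: Δz = 0.7 km ⇒ ΔT = -6.86°C; T = -0.96°C
1900–2400 m, saturated: Δz = 0.5 km ⇒ ΔT = -2.7°C; T = -3.66°C

-3.66°C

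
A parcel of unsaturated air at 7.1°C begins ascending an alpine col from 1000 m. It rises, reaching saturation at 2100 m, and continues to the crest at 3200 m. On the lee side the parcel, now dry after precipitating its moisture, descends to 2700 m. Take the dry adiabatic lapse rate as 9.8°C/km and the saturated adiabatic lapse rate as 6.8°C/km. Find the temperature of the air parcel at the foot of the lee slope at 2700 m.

1000 → 2100 m (dry, 9.8°C/km): ΔT = -9.8 × 1.1 = -10.78°C → T = -3.68°C
2100 → 3200 m (saturated, 6.8°C/km): ΔT = -6.8 × 1.1 = -7.48°C → T = -11.16°C
3200 → 2700 m (dry descent, 9.8°C/km): ΔT = +9.8 × 0.5 = +4.9°C → T = -6.26°C

-6.26°C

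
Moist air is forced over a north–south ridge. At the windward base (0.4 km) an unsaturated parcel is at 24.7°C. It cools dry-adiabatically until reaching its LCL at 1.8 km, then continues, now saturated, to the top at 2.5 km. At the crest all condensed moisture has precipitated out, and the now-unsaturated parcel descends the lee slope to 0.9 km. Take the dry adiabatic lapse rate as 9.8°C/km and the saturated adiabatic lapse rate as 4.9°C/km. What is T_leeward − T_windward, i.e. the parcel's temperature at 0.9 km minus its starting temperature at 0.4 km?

400 → 1800 m (dry, 9.8°C/km): ΔT = -9.8 × 1.4 = -13.72°C → T = 10.98°C
1800 → 2500 m (saturated, 4.9°C/km): ΔT = -4.9 × 0.7 = -3.43°C → T = 7.55°C
2500 → 900 m (dry descent, 9.8°C/km): ΔT = +9.8 × 1.6 = +15.68°C → T = 23.23°C
Net change vs windward start: 23.23 − 24.7 = -1.47°C

-1.47°C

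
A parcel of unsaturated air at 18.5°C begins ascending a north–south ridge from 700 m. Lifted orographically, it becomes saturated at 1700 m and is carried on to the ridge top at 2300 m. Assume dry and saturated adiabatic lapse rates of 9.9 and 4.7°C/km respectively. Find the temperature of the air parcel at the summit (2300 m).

700–1700 m, dry: Δz = 1 km ⇒ ΔT = -9.9°C; T = 8.6°C
1700–2300 m, saturated: Δz = 0.6 km ⇒ ΔT = -2.82°C; T = 5.78°C

5.78°C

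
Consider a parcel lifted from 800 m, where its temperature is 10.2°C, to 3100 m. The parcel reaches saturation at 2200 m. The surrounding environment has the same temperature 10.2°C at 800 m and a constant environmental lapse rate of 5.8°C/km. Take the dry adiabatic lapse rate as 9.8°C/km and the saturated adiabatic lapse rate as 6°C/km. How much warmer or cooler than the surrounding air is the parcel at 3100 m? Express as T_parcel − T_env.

-5.78°C (parcel cooler than environment)

Parcel:
  From 800 m to 2200 m (dry): cools by 9.8 × 1.4 = 13.72°C, giving -3.52°C.
  From 2200 m to 3100 m (saturated): cools by 6 × 0.9 = 5.4°C, giving -8.92°C.
Environment:
  From 800 m to 3100 m (environment): cools by 5.8 × 2.3 = 13.34°C, giving -3.14°C.
T_parcel − T_env = -8.92 − (-3.14) = -5.78°C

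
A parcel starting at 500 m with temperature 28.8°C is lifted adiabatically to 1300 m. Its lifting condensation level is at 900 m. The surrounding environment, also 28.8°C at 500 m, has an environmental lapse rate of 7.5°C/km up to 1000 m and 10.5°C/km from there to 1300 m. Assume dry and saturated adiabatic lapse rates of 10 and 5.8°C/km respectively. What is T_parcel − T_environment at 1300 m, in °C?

+0.58°C (parcel warmer than environment)

Parcel:
  500–900 m, dry: Δz = 0.4 km ⇒ ΔT = -4°C; T = 24.8°C
  900–1300 m, saturated: Δz = 0.4 km ⇒ ΔT = -2.32°C; T = 22.48°C
Environment:
  500–1000 m, environment, lower layer: Δz = 0.5 km ⇒ ΔT = -3.75°C; T = 25.05°C
  1000–1300 m, environment, upper layer: Δz = 0.3 km ⇒ ΔT = -3.15°C; T = 21.9°C
T_parcel − T_env = 22.48 − 21.9 = +0.58°C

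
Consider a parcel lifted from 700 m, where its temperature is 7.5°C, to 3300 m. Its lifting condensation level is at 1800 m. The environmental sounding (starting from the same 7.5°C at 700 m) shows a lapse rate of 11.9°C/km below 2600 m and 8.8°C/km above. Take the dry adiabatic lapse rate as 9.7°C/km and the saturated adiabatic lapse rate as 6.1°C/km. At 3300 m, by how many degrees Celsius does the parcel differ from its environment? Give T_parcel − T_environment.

+8.95°C (parcel warmer than environment)

Parcel:
  From 700 m to 1800 m (dry): cools by 9.7 × 1.1 = 10.67°C, giving -3.17°C.
  From 1800 m to 3300 m (saturated): cools by 6.1 × 1.5 = 9.15°C, giving -12.32°C.
Environment:
  From 700 m to 2600 m (environment, lower layer): cools by 11.9 × 1.9 = 22.61°C, giving -15.11°C.
  From 2600 m to 3300 m (environment, upper layer): cools by 8.8 × 0.7 = 6.16°C, giving -21.27°C.
T_parcel − T_env = -12.32 − (-21.27) = +8.95°C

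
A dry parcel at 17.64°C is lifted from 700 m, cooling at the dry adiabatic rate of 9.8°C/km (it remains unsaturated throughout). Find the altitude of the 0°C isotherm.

2500 m

Height above start = (17.64 − 0) / 9.8 = 1.8 km
Altitude = 700 m + 1800 m = 2500 m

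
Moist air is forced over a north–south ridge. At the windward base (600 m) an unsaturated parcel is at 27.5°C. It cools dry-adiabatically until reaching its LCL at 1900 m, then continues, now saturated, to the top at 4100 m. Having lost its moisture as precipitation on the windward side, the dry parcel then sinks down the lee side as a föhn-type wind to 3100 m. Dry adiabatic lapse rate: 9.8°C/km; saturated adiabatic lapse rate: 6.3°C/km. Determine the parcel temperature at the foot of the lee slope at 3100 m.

600–1900 m, dry: Δz = 1.3 km ⇒ ΔT = -12.74°C; T = 14.76°C
1900–4100 m, saturated: Δz = 2.2 km ⇒ ΔT = -13.86°C; T = 0.9°C
4100–3100 m, dry descent: Δz = 1 km ⇒ ΔT = +9.8°C; T = 10.7°C

10.7°C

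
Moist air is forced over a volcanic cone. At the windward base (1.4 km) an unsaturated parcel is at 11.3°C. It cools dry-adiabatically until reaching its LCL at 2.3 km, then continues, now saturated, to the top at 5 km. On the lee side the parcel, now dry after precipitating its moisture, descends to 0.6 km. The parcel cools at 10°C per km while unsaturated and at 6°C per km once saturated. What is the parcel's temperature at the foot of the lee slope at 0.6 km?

Dry to 2300 m: -10 × 0.9 km = -9°C, so T = 2.3°C.
Saturated to 5000 m: -6 × 2.7 km = -16.2°C, so T = -13.9°C.
Dry descent to 600 m: +10 × 4.4 km = +44°C, so T = 30.1°C.

30.1°C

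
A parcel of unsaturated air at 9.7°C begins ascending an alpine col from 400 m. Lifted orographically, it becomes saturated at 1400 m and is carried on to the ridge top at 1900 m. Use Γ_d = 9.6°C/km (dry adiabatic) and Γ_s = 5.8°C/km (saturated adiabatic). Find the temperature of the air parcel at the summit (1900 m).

-2.8°C

From 400 m to 1400 m (dry): cools by 9.6 × 1 = 9.6°C, giving 0.1°C.
From 1400 m to 1900 m (saturated): cools by 5.8 × 0.5 = 2.9°C, giving -2.8°C.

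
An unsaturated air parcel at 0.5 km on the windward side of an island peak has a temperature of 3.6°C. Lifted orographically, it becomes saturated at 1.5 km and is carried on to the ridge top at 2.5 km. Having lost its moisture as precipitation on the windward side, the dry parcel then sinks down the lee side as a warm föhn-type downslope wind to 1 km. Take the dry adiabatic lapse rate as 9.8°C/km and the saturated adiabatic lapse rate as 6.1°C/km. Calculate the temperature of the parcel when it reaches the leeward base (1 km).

2.4°C

From 500 m to 1500 m (dry): cools by 9.8 × 1 = 9.8°C, giving -6.2°C.
From 1500 m to 2500 m (saturated): cools by 6.1 × 1 = 6.1°C, giving -12.3°C.
From 2500 m to 1000 m (dry descent): warms by 9.8 × 1.5 = 14.7°C, giving 2.4°C.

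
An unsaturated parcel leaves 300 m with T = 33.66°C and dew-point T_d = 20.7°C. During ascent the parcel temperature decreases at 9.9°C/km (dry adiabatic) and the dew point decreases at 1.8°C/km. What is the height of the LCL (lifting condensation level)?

T and T_d converge at 9.9 − 1.8 = 8.1°C per km
Height above start = (33.66 − 20.7) / 8.1 = 1.6 km
LCL altitude = 300 m + 1600 m = 1900 m

1900 m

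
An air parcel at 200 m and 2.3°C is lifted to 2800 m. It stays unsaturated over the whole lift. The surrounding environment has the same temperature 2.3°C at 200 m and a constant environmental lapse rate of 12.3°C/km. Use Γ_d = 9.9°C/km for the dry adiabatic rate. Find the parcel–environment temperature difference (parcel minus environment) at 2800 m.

+6.24°C (parcel warmer than environment)

Parcel:
  200 → 2800 m (dry, 9.9°C/km): ΔT = -9.9 × 2.6 = -25.74°C → T = -23.44°C
Environment:
  200 → 2800 m (environment, 12.3°C/km): ΔT = -12.3 × 2.6 = -31.98°C → T = -29.68°C
T_parcel − T_env = -23.44 − (-29.68) = +6.24°C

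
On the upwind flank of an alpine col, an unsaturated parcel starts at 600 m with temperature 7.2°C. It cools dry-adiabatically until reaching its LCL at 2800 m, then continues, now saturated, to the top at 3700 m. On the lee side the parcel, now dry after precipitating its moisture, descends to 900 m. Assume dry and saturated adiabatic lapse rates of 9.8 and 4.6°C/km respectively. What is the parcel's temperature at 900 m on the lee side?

8.94°C

600 → 2800 m (dry, 9.8°C/km): ΔT = -9.8 × 2.2 = -21.56°C → T = -14.36°C
2800 → 3700 m (saturated, 4.6°C/km): ΔT = -4.6 × 0.9 = -4.14°C → T = -18.5°C
3700 → 900 m (dry descent, 9.8°C/km): ΔT = +9.8 × 2.8 = +27.44°C → T = 8.94°C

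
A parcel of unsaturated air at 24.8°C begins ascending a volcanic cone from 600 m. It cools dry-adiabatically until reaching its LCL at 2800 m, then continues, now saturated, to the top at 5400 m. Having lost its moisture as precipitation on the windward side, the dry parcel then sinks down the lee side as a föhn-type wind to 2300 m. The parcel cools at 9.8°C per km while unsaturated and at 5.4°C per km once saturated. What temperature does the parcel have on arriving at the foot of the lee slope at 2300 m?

From 600 m to 2800 m (dry): cools by 9.8 × 2.2 = 21.56°C, giving 3.24°C.
From 2800 m to 5400 m (saturated): cools by 5.4 × 2.6 = 14.04°C, giving -10.8°C.
From 5400 m to 2300 m (dry descent): warms by 9.8 × 3.1 = 30.38°C, giving 19.58°C.

19.58°C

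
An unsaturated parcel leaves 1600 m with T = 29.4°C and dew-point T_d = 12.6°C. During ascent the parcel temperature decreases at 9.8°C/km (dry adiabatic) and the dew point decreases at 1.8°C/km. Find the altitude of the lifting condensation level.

3700 m

T and T_d converge at 9.8 − 1.8 = 8°C per km
Height above start = (29.4 − 12.6) / 8 = 2.1 km
LCL altitude = 1600 m + 2100 m = 3700 m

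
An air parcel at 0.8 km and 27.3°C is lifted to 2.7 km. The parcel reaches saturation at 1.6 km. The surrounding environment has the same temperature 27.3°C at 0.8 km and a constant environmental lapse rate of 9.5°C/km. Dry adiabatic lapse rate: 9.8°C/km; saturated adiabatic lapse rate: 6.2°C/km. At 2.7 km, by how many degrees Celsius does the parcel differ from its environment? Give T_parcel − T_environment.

+3.39°C (parcel warmer than environment)

Parcel:
  From 800 m to 1600 m (dry): cools by 9.8 × 0.8 = 7.84°C, giving 19.46°C.
  From 1600 m to 2700 m (saturated): cools by 6.2 × 1.1 = 6.82°C, giving 12.64°C.
Environment:
  From 800 m to 2700 m (environment): cools by 9.5 × 1.9 = 18.05°C, giving 9.25°C.
T_parcel − T_env = 12.64 − 9.25 = +3.39°C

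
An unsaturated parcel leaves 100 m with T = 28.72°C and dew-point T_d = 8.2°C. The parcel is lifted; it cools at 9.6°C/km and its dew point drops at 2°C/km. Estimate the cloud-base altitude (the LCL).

T and T_d converge at 9.6 − 2 = 7.6°C per km
Height above start = (28.72 − 8.2) / 7.6 = 2.7 km
LCL altitude = 100 m + 2700 m = 2800 m

2800 m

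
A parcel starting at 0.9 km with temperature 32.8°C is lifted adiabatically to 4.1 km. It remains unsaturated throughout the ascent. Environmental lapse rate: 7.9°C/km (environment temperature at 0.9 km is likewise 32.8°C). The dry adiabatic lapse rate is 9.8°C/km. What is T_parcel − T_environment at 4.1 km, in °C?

Parcel:
  900–4100 m, dry: Δz = 3.2 km ⇒ ΔT = -31.36°C; T = 1.44°C
Environment:
  900–4100 m, environment: Δz = 3.2 km ⇒ ΔT = -25.28°C; T = 7.52°C
T_parcel − T_env = 1.44 − 7.52 = -6.08°C

-6.08°C (parcel cooler than environment)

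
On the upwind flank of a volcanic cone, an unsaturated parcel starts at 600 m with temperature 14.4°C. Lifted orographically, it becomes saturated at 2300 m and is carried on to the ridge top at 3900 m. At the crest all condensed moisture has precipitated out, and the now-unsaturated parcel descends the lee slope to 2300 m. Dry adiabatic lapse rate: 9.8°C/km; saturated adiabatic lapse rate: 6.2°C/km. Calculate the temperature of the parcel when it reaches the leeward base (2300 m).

600 → 2300 m (dry, 9.8°C/km): ΔT = -9.8 × 1.7 = -16.66°C → T = -2.26°C
2300 → 3900 m (saturated, 6.2°C/km): ΔT = -6.2 × 1.6 = -9.92°C → T = -12.18°C
3900 → 2300 m (dry descent, 9.8°C/km): ΔT = +9.8 × 1.6 = +15.68°C → T = 3.5°C

3.5°C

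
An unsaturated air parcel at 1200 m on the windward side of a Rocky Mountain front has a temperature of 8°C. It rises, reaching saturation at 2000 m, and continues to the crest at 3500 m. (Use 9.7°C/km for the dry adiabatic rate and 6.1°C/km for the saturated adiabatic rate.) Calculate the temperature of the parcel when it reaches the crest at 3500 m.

-8.91°C

From 1200 m to 2000 m (dry): cools by 9.7 × 0.8 = 7.76°C, giving 0.24°C.
From 2000 m to 3500 m (saturated): cools by 6.1 × 1.5 = 9.15°C, giving -8.91°C.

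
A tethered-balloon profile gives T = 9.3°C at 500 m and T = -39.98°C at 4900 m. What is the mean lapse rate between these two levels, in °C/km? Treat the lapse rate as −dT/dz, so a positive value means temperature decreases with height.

Γ = −ΔT/Δz = (9.3 − (-39.98)) / (4900 − 500) m
  = 49.28°C / 4.4 km = 11.2°C/km

11.2°C/km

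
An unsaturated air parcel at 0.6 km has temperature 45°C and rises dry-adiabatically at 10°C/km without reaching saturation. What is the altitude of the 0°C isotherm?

5.1 km

Height above start = (45 − 0) / 10 = 4.5 km
Altitude = 600 m + 4500 m = 5100 m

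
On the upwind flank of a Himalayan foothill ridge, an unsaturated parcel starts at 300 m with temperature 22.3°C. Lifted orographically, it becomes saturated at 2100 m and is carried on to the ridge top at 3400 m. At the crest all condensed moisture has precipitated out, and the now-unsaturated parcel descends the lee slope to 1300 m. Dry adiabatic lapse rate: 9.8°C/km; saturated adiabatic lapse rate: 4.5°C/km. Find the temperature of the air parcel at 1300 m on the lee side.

300 → 2100 m (dry, 9.8°C/km): ΔT = -9.8 × 1.8 = -17.64°C → T = 4.66°C
2100 → 3400 m (saturated, 4.5°C/km): ΔT = -4.5 × 1.3 = -5.85°C → T = -1.19°C
3400 → 1300 m (dry descent, 9.8°C/km): ΔT = +9.8 × 2.1 = +20.58°C → T = 19.39°C

19.39°C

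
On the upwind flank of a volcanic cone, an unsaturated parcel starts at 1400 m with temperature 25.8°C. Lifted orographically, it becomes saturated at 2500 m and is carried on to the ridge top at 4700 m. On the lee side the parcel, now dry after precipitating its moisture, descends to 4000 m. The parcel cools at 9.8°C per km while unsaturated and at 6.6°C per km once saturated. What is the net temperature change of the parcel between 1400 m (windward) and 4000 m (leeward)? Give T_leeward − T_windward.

1400–2500 m, dry: Δz = 1.1 km ⇒ ΔT = -10.78°C; T = 15.02°C
2500–4700 m, saturated: Δz = 2.2 km ⇒ ΔT = -14.52°C; T = 0.5°C
4700–4000 m, dry descent: Δz = 0.7 km ⇒ ΔT = +6.86°C; T = 7.36°C
Net change vs windward start: 7.36 − 25.8 = -18.44°C

-18.44°C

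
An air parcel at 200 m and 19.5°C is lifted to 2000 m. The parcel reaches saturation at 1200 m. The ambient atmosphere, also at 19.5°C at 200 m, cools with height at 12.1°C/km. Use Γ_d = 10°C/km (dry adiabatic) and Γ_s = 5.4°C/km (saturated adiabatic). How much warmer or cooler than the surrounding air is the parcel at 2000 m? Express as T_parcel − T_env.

Parcel:
  Dry to 1200 m: -10 × 1 km = -10°C, so T = 9.5°C.
  Saturated to 2000 m: -5.4 × 0.8 km = -4.32°C, so T = 5.18°C.
Environment:
  Environment to 2000 m: -12.1 × 1.8 km = -21.78°C, so T = -2.28°C.
T_parcel − T_env = 5.18 − (-2.28) = +7.46°C

+7.46°C (parcel warmer than environment)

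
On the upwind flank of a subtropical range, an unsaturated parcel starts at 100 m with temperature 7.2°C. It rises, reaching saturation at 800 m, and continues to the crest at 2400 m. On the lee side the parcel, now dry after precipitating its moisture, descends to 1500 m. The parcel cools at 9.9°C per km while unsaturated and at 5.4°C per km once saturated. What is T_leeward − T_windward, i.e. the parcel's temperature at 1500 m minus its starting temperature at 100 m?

-6.66°C

Dry to 800 m: -9.9 × 0.7 km = -6.93°C, so T = 0.27°C.
Saturated to 2400 m: -5.4 × 1.6 km = -8.64°C, so T = -8.37°C.
Dry descent to 1500 m: +9.9 × 0.9 km = +8.91°C, so T = 0.54°C.
Net change vs windward start: 0.54 − 7.2 = -6.66°C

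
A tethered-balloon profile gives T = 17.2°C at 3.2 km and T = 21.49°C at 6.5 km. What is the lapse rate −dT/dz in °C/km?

-1.3°C/km

Γ = −ΔT/Δz = (17.2 − 21.49) / (6500 − 3200) m
  = -4.29°C / 3.3 km = -1.3°C/km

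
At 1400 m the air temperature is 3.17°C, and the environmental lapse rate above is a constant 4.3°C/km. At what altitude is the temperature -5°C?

3300 m

Height above start = (3.17 − (-5)) / 4.3 = 1.9 km
Altitude = 1400 m + 1900 m = 3300 m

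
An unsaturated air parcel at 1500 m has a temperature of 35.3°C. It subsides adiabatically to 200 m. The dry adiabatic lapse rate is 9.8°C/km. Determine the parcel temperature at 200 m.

48.04°C

1500 → 200 m (dry adiabatic, 9.8°C/km): ΔT = +9.8 × 1.3 = +12.74°C → T = 48.04°C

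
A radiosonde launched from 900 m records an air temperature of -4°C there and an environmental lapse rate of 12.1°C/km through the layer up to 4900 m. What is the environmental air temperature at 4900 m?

Environmental to 4900 m: -12.1 × 4 km = -48.4°C, so T = -52.4°C.

-52.4°C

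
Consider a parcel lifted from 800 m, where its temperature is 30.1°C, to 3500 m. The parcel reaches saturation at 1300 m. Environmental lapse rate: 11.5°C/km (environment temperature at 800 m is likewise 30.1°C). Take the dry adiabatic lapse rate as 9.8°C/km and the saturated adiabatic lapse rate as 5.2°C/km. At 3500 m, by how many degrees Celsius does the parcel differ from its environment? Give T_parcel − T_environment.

+14.71°C (parcel warmer than environment)

Parcel:
  800 → 1300 m (dry, 9.8°C/km): ΔT = -9.8 × 0.5 = -4.9°C → T = 25.2°C
  1300 → 3500 m (saturated, 5.2°C/km): ΔT = -5.2 × 2.2 = -11.44°C → T = 13.76°C
Environment:
  800 → 3500 m (environment, 11.5°C/km): ΔT = -11.5 × 2.7 = -31.05°C → T = -0.95°C
T_parcel − T_env = 13.76 − (-0.95) = +14.71°C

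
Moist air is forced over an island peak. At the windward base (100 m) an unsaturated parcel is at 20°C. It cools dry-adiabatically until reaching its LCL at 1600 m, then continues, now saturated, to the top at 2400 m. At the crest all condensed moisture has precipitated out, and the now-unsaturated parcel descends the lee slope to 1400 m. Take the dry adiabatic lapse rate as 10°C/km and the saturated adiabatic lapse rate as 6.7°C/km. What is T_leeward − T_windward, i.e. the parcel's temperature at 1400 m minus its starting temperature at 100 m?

100 → 1600 m (dry, 10°C/km): ΔT = -10 × 1.5 = -15°C → T = 5°C
1600 → 2400 m (saturated, 6.7°C/km): ΔT = -6.7 × 0.8 = -5.36°C → T = -0.36°C
2400 → 1400 m (dry descent, 10°C/km): ΔT = +10 × 1 = +10°C → T = 9.64°C
Net change vs windward start: 9.64 − 20 = -10.36°C

-10.36°C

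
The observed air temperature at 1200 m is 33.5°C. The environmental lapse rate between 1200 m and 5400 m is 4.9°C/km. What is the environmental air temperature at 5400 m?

Environmental to 5400 m: -4.9 × 4.2 km = -20.58°C, so T = 12.92°C.

12.92°C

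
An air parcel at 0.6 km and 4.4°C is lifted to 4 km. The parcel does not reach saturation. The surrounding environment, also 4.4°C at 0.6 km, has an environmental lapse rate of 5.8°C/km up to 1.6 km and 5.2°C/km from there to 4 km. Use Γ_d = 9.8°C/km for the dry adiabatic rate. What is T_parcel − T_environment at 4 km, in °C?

Parcel:
  Dry to 4000 m: -9.8 × 3.4 km = -33.32°C, so T = -28.92°C.
Environment:
  Environment, lower layer to 1600 m: -5.8 × 1 km = -5.8°C, so T = -1.4°C.
  Environment, upper layer to 4000 m: -5.2 × 2.4 km = -12.48°C, so T = -13.88°C.
T_parcel − T_env = -28.92 − (-13.88) = -15.04°C

-15.04°C (parcel cooler than environment)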